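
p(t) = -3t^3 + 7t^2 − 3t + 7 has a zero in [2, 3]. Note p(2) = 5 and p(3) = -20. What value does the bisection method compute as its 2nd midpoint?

2.25

p(2.5) = -3.625 < 0, so the root lies in [2, 2.5]
p(2.25) = 1.515625 > 0, so the root lies in [2.25, 2.5]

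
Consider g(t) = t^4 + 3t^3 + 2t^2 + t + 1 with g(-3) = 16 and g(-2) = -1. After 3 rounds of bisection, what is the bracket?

[-2.25, -2.125]

g(-2.5) = 3.1875 > 0, so the root lies in [-2.5, -2]
g(-2.25) = 0.332031 > 0, so the root lies in [-2.25, -2]
g(-2.125) = -0.48999 < 0, so the root lies in [-2.25, -2.125]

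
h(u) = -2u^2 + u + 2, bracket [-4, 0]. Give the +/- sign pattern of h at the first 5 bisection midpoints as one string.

u = -2 gives h = -8, negative; keep [-2, 0]
u = -1 gives h = -1, negative; keep [-1, 0]
u = -0.5 gives h = 1, positive; keep [-1, -0.5]
u = -0.75 gives h = 0.125, positive; keep [-1, -0.75]
u = -0.875 gives h = -0.4062, negative; keep [-0.875, -0.75]

--++-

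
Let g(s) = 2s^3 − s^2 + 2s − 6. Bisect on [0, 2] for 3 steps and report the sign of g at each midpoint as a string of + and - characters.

s = 1 gives g = -3, negative; keep [1, 2]
s = 1.5 gives g = 1.5, positive; keep [1, 1.5]
s = 1.25 gives g = -1.15625, negative; keep [1.25, 1.5]

-+-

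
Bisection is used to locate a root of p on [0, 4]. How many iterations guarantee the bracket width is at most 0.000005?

20

Width after n steps is 4/2^n. Need 2^n ≥ 4/0.000005 = 800000.
2^19 = 524288 < 800000 ≤ 2^20 = 1048576, so n = 20.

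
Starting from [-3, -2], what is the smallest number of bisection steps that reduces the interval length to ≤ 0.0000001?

Width after n steps is 1/2^n. Need 2^n ≥ 1/0.0000001 = 10000000.
2^23 = 8388608 < 10000000 ≤ 2^24 = 16777216, so n = 24.

24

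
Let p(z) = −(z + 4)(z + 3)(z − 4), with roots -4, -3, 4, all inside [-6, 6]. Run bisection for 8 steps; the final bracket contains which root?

4

midpoint 0: p = 48 > 0 → [0, 6]
midpoint 3: p = 42 > 0 → [3, 6]
midpoint 4.5: p = -31.875 < 0 → [3, 4.5]
midpoint 3.75: p = 13.0781 > 0 → [3.75, 4.5]
midpoint 4.125: p = -7.2363 < 0 → [3.75, 4.125]
midpoint 3.9375: p = 3.4417 > 0 → [3.9375, 4.125]
midpoint 4.03125: p = -1.7647 < 0 → [3.9375, 4.03125]
midpoint 3.984375: p = 0.8713 > 0 → [3.984375, 4.03125]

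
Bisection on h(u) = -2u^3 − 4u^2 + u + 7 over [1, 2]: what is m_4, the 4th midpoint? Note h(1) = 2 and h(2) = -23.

1.1875

midpoint 1.5: h = -7.25 < 0 → [1, 1.5]
midpoint 1.25: h = -1.90625 < 0 → [1, 1.25]
midpoint 1.125: h = 0.214844 > 0 → [1.125, 1.25]
midpoint 1.1875: h = -0.8022 < 0 → [1.125, 1.1875]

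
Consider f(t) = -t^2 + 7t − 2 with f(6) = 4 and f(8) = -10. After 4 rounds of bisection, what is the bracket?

f(7) = -2 < 0, so the root lies in [6, 7]
f(6.5) = 1.25 > 0, so the root lies in [6.5, 7]
f(6.75) = -0.3125 < 0, so the root lies in [6.5, 6.75]
f(6.625) = 0.4844 > 0, so the root lies in [6.625, 6.75]

[6.625, 6.75]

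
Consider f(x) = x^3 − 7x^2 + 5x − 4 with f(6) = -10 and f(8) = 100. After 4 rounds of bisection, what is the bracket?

m = 7, f(m) = 31 (+); new bracket [6, 7]
m = 6.5, f(m) = 7.375 (+); new bracket [6, 6.5]
m = 6.25, f(m) = -2.046875 (−); new bracket [6.25, 6.5]
m = 6.375, f(m) = 2.4746 (+); new bracket [6.25, 6.375]

[6.25, 6.375]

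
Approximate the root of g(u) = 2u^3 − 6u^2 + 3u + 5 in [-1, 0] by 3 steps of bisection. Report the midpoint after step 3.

u = -0.5 gives g = 1.75, positive; keep [-1, -0.5]
u = -0.75 gives g = -1.46875, negative; keep [-0.75, -0.5]
u = -0.625 gives g = 0.292969, positive; keep [-0.75, -0.625]

-0.625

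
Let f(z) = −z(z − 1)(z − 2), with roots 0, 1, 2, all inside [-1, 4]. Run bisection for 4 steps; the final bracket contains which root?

m = 1.5, f(m) = 0.375 (+); new bracket [1.5, 4]
m = 2.75, f(m) = -3.609375 (−); new bracket [1.5, 2.75]
m = 2.125, f(m) = -0.298828 (−); new bracket [1.5, 2.125]
m = 1.8125, f(m) = 0.2761 (+); new bracket [1.8125, 2.125]

2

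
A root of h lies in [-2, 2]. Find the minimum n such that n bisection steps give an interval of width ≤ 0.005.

10

Width after n steps is 4/2^n. Need 2^n ≥ 4/0.005 = 800.
2^9 = 512 < 800 ≤ 2^10 = 1024, so n = 10.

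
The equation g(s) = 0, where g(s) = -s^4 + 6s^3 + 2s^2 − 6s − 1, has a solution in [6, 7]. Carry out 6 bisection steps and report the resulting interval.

midpoint 6.5: g = -92.8125 < 0 → [6, 6.5]
midpoint 6.25: g = -21.410156 < 0 → [6, 6.25]
midpoint 6.125: g = 8.55835 > 0 → [6.125, 6.25]
midpoint 6.1875: g = -5.9715 < 0 → [6.125, 6.1875]
midpoint 6.15625: g = 1.4053 > 0 → [6.15625, 6.1875]
midpoint 6.171875: g = -2.2549 < 0 → [6.15625, 6.171875]

[6.15625, 6.171875]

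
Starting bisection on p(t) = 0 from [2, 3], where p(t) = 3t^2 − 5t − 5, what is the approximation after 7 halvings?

t = 2.5 gives p = 1.25, positive; keep [2, 2.5]
t = 2.25 gives p = -1.0625, negative; keep [2.25, 2.5]
t = 2.375 gives p = 0.046875, positive; keep [2.25, 2.375]
t = 2.3125 gives p = -0.5195, negative; keep [2.3125, 2.375]
t = 2.34375 gives p = -0.2393, negative; keep [2.34375, 2.375]
t = 2.359375 gives p = -0.0969, negative; keep [2.359375, 2.375]
t = 2.3671875 gives p = -0.0252, negative; keep [2.3671875, 2.375]

2.3671875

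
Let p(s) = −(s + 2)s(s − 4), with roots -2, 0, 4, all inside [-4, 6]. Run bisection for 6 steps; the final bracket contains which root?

m = 1, p(m) = 9 (+); new bracket [1, 6]
m = 3.5, p(m) = 9.625 (+); new bracket [3.5, 6]
m = 4.75, p(m) = -24.046875 (−); new bracket [3.5, 4.75]
m = 4.125, p(m) = -3.1582 (−); new bracket [3.5, 4.125]
m = 3.8125, p(m) = 4.155 (+); new bracket [3.8125, 4.125]
m = 3.96875, p(m) = 0.7403 (+); new bracket [3.96875, 4.125]

4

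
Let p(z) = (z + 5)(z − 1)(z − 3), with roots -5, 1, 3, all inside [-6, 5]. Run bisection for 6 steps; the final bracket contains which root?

-5

midpoint -0.5: p = 23.625 > 0 → [-6, -0.5]
midpoint -3.25: p = 46.484375 > 0 → [-6, -3.25]
midpoint -4.625: p = 16.083984 > 0 → [-6, -4.625]
midpoint -5.3125: p = -16.3977 < 0 → [-5.3125, -4.625]
midpoint -4.96875: p = 1.4864 > 0 → [-5.3125, -4.96875]
midpoint -5.140625: p = -7.0296 < 0 → [-5.140625, -4.96875]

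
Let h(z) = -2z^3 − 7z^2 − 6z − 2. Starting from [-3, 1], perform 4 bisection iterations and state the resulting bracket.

[-2.5, -2.25]

m = -1, h(m) = -1 (−); new bracket [-3, -1]
m = -2, h(m) = -2 (−); new bracket [-3, -2]
m = -2.5, h(m) = 0.5 (+); new bracket [-2.5, -2]
m = -2.25, h(m) = -1.1562 (−); new bracket [-2.5, -2.25]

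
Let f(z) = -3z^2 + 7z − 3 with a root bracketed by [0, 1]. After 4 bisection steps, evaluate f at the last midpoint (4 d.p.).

midpoint 0.5: f = -0.25 < 0 → [0.5, 1]
midpoint 0.75: f = 0.5625 > 0 → [0.5, 0.75]
midpoint 0.625: f = 0.203125 > 0 → [0.5, 0.625]
midpoint 0.5625: f = -0.0117 < 0 → [0.5625, 0.625]

-0.0117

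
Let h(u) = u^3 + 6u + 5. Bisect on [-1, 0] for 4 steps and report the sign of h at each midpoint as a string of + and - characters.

++--

u = -0.5 gives h = 1.875, positive; keep [-1, -0.5]
u = -0.75 gives h = 0.078125, positive; keep [-1, -0.75]
u = -0.875 gives h = -0.919922, negative; keep [-0.875, -0.75]
u = -0.8125 gives h = -0.4114, negative; keep [-0.8125, -0.75]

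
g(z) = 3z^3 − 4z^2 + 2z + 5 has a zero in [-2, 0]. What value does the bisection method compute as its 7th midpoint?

g(-1) = -4 < 0, so the root lies in [-1, 0]
g(-0.5) = 2.625 > 0, so the root lies in [-1, -0.5]
g(-0.75) = -0.015625 < 0, so the root lies in [-0.75, -0.5]
g(-0.625) = 1.4551 > 0, so the root lies in [-0.75, -0.625]
g(-0.6875) = 0.7595 > 0, so the root lies in [-0.75, -0.6875]
g(-0.71875) = 0.3822 > 0, so the root lies in [-0.75, -0.71875]
g(-0.734375) = 0.1859 > 0, so the root lies in [-0.75, -0.734375]

-0.734375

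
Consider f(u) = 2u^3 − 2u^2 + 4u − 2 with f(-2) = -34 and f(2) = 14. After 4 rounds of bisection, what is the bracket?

[0.5, 0.75]

u = 0 gives f = -2, negative; keep [0, 2]
u = 1 gives f = 2, positive; keep [0, 1]
u = 0.5 gives f = -0.25, negative; keep [0.5, 1]
u = 0.75 gives f = 0.7188, positive; keep [0.5, 0.75]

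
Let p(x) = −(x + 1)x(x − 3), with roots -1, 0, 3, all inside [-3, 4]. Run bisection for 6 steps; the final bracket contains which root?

p(0.5) = 1.875 > 0, so the root lies in [0.5, 4]
p(2.25) = 5.484375 > 0, so the root lies in [2.25, 4]
p(3.125) = -1.611328 < 0, so the root lies in [2.25, 3.125]
p(2.6875) = 3.0969 > 0, so the root lies in [2.6875, 3.125]
p(2.90625) = 1.0643 > 0, so the root lies in [2.90625, 3.125]
p(3.015625) = -0.1892 < 0, so the root lies in [2.90625, 3.015625]

3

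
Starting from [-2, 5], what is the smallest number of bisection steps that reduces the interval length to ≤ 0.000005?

21

Width after n steps is 7/2^n. Need 2^n ≥ 7/0.000005 = 1400000.
2^20 = 1048576 < 1400000 ≤ 2^21 = 2097152, so n = 21.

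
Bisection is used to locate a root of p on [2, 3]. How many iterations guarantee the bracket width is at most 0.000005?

18

Width after n steps is 1/2^n. Need 2^n ≥ 1/0.000005 = 200000.
2^17 = 131072 < 200000 ≤ 2^18 = 262144, so n = 18.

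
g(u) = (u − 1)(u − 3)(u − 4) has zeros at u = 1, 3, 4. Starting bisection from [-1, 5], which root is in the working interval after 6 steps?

1

u = 2 gives g = 2, positive; keep [-1, 2]
u = 0.5 gives g = -4.375, negative; keep [0.5, 2]
u = 1.25 gives g = 1.203125, positive; keep [0.5, 1.25]
u = 0.875 gives g = -0.8301, negative; keep [0.875, 1.25]
u = 1.0625 gives g = 0.3557, positive; keep [0.875, 1.0625]
u = 0.96875 gives g = -0.1924, negative; keep [0.96875, 1.0625]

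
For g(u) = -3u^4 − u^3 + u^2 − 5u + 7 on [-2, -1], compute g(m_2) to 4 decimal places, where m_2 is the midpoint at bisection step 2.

m = -1.5, g(m) = 4.9375 (+); new bracket [-2, -1.5]
m = -1.75, g(m) = -3.964844 (−); new bracket [-1.75, -1.5]

-3.9648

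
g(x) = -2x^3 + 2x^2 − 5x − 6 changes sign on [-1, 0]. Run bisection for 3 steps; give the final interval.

[-0.875, -0.75]

midpoint -0.5: g = -2.75 < 0 → [-1, -0.5]
midpoint -0.75: g = -0.28125 < 0 → [-1, -0.75]
midpoint -0.875: g = 1.246094 > 0 → [-0.875, -0.75]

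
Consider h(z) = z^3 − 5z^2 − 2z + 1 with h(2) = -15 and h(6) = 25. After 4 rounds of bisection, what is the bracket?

[5.25, 5.5]

m = 4, h(m) = -23 (−); new bracket [4, 6]
m = 5, h(m) = -9 (−); new bracket [5, 6]
m = 5.5, h(m) = 5.125 (+); new bracket [5, 5.5]
m = 5.25, h(m) = -2.6094 (−); new bracket [5.25, 5.5]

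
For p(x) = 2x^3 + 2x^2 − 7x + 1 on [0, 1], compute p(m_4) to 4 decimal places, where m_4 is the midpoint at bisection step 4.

-0.2290

midpoint 0.5: p = -1.75 < 0 → [0, 0.5]
midpoint 0.25: p = -0.59375 < 0 → [0, 0.25]
midpoint 0.125: p = 0.160156 > 0 → [0.125, 0.25]
midpoint 0.1875: p = -0.229 < 0 → [0.125, 0.1875]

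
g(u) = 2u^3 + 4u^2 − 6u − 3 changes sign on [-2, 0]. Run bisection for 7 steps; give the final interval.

[-0.421875, -0.40625]

m = -1, g(m) = 5 (+); new bracket [-1, 0]
m = -0.5, g(m) = 0.75 (+); new bracket [-0.5, 0]
m = -0.25, g(m) = -1.28125 (−); new bracket [-0.5, -0.25]
m = -0.375, g(m) = -0.293 (−); new bracket [-0.5, -0.375]
m = -0.4375, g(m) = 0.2231 (+); new bracket [-0.4375, -0.375]
m = -0.40625, g(m) = -0.0364 (−); new bracket [-0.4375, -0.40625]
m = -0.421875, g(m) = 0.093 (+); new bracket [-0.421875, -0.40625]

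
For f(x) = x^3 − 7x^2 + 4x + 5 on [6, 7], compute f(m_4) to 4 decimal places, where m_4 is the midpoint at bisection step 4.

x = 6.5 gives f = 9.875, positive; keep [6, 6.5]
x = 6.25 gives f = 0.703125, positive; keep [6, 6.25]
x = 6.125 gives f = -3.326172, negative; keep [6.125, 6.25]
x = 6.1875 gives f = -1.3567, negative; keep [6.1875, 6.25]

-1.3567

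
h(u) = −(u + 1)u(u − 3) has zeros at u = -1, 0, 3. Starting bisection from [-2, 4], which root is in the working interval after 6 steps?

m = 1, h(m) = 4 (+); new bracket [1, 4]
m = 2.5, h(m) = 4.375 (+); new bracket [2.5, 4]
m = 3.25, h(m) = -3.453125 (−); new bracket [2.5, 3.25]
m = 2.875, h(m) = 1.3926 (+); new bracket [2.875, 3.25]
m = 3.0625, h(m) = -0.7776 (−); new bracket [2.875, 3.0625]
m = 2.96875, h(m) = 0.3682 (+); new bracket [2.96875, 3.0625]

3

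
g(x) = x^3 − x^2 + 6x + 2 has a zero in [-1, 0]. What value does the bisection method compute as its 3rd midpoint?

-0.375

m = -0.5, g(m) = -1.375 (−); new bracket [-0.5, 0]
m = -0.25, g(m) = 0.421875 (+); new bracket [-0.5, -0.25]
m = -0.375, g(m) = -0.443359 (−); new bracket [-0.375, -0.25]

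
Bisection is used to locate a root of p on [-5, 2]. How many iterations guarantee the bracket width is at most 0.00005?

Width after n steps is 7/2^n. Need 2^n ≥ 7/0.00005 = 140000.
2^17 = 131072 < 140000 ≤ 2^18 = 262144, so n = 18.

18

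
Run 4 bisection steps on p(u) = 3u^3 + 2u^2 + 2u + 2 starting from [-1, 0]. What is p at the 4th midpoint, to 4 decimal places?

midpoint -0.5: p = 1.125 > 0 → [-1, -0.5]
midpoint -0.75: p = 0.359375 > 0 → [-1, -0.75]
midpoint -0.875: p = -0.228516 < 0 → [-0.875, -0.75]
midpoint -0.8125: p = 0.0862 > 0 → [-0.875, -0.8125]

0.0862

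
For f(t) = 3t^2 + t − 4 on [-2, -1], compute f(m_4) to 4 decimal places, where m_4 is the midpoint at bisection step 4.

-0.1445

t = -1.5 gives f = 1.25, positive; keep [-1.5, -1]
t = -1.25 gives f = -0.5625, negative; keep [-1.5, -1.25]
t = -1.375 gives f = 0.296875, positive; keep [-1.375, -1.25]
t = -1.3125 gives f = -0.1445, negative; keep [-1.375, -1.3125]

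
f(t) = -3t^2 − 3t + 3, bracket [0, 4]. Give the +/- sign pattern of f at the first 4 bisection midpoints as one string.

midpoint 2: f = -15 < 0 → [0, 2]
midpoint 1: f = -3 < 0 → [0, 1]
midpoint 0.5: f = 0.75 > 0 → [0.5, 1]
midpoint 0.75: f = -0.9375 < 0 → [0.5, 0.75]

--+-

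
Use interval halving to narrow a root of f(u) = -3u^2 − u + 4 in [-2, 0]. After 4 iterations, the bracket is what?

m = -1, f(m) = 2 (+); new bracket [-2, -1]
m = -1.5, f(m) = -1.25 (−); new bracket [-1.5, -1]
m = -1.25, f(m) = 0.5625 (+); new bracket [-1.5, -1.25]
m = -1.375, f(m) = -0.2969 (−); new bracket [-1.375, -1.25]

[-1.375, -1.25]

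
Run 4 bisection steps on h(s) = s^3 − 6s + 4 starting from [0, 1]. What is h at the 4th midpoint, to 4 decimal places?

h(0.5) = 1.125 > 0, so the root lies in [0.5, 1]
h(0.75) = -0.078125 < 0, so the root lies in [0.5, 0.75]
h(0.625) = 0.494141 > 0, so the root lies in [0.625, 0.75]
h(0.6875) = 0.2 > 0, so the root lies in [0.6875, 0.75]

0.2000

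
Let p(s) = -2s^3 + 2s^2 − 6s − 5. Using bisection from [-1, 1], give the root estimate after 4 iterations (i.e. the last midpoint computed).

-0.625

p(0) = -5 < 0, so the root lies in [-1, 0]
p(-0.5) = -1.25 < 0, so the root lies in [-1, -0.5]
p(-0.75) = 1.46875 > 0, so the root lies in [-0.75, -0.5]
p(-0.625) = 0.0195 > 0, so the root lies in [-0.625, -0.5]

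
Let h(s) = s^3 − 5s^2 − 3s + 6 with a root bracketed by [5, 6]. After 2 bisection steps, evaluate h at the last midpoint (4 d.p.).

midpoint 5.5: h = 4.625 > 0 → [5, 5.5]
midpoint 5.25: h = -2.859375 < 0 → [5.25, 5.5]

-2.8594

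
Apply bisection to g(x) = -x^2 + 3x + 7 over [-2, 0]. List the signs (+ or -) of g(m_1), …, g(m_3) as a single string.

++-

x = -1 gives g = 3, positive; keep [-2, -1]
x = -1.5 gives g = 0.25, positive; keep [-2, -1.5]
x = -1.75 gives g = -1.3125, negative; keep [-1.75, -1.5]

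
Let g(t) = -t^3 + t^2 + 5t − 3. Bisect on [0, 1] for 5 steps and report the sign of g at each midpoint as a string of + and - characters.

t = 0.5 gives g = -0.375, negative; keep [0.5, 1]
t = 0.75 gives g = 0.890625, positive; keep [0.5, 0.75]
t = 0.625 gives g = 0.271484, positive; keep [0.5, 0.625]
t = 0.5625 gives g = -0.0491, negative; keep [0.5625, 0.625]
t = 0.59375 gives g = 0.112, positive; keep [0.5625, 0.59375]

-++-+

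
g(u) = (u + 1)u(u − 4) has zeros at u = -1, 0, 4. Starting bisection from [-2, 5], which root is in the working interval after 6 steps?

4

g(1.5) = -9.375 < 0, so the root lies in [1.5, 5]
g(3.25) = -10.359375 < 0, so the root lies in [3.25, 5]
g(4.125) = 2.642578 > 0, so the root lies in [3.25, 4.125]
g(3.6875) = -5.4016 < 0, so the root lies in [3.6875, 4.125]
g(3.90625) = -1.7967 < 0, so the root lies in [3.90625, 4.125]
g(4.015625) = 0.3147 > 0, so the root lies in [3.90625, 4.015625]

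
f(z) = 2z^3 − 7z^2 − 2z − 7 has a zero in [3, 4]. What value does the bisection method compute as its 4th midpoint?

3.9375

z = 3.5 gives f = -14, negative; keep [3.5, 4]
z = 3.75 gives f = -7.46875, negative; keep [3.75, 4]
z = 3.875 gives f = -3.488281, negative; keep [3.875, 4]
z = 3.9375 gives f = -1.3091, negative; keep [3.9375, 4]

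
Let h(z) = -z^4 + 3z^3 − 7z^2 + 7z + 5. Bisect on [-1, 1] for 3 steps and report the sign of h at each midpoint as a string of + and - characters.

h(0) = 5 > 0, so the root lies in [-1, 0]
h(-0.5) = -0.6875 < 0, so the root lies in [-0.5, 0]
h(-0.25) = 2.761719 > 0, so the root lies in [-0.5, -0.25]

+-+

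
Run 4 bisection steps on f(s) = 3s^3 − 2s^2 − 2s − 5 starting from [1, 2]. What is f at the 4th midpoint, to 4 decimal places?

midpoint 1.5: f = -2.375 < 0 → [1.5, 2]
midpoint 1.75: f = 1.453125 > 0 → [1.5, 1.75]
midpoint 1.625: f = -0.658203 < 0 → [1.625, 1.75]
midpoint 1.6875: f = 0.3459 > 0 → [1.625, 1.6875]

0.3459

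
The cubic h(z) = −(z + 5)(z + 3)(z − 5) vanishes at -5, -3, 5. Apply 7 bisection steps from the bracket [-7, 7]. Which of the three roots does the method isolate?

5

m = 0, h(m) = 75 (+); new bracket [0, 7]
m = 3.5, h(m) = 82.875 (+); new bracket [3.5, 7]
m = 5.25, h(m) = -21.140625 (−); new bracket [3.5, 5.25]
m = 4.375, h(m) = 43.2129 (+); new bracket [4.375, 5.25]
m = 4.8125, h(m) = 14.3738 (+); new bracket [4.8125, 5.25]
m = 5.03125, h(m) = -2.5176 (−); new bracket [4.8125, 5.03125]
m = 4.921875, h(m) = 6.1406 (+); new bracket [4.921875, 5.03125]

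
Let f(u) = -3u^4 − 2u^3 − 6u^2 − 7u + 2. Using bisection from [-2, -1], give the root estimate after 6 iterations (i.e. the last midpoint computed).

f(-1.5) = -9.4375 < 0, so the root lies in [-1.5, -1]
f(-1.25) = -2.042969 < 0, so the root lies in [-1.25, -1]
f(-1.125) = 0.323486 > 0, so the root lies in [-1.25, -1.125]
f(-1.1875) = -0.7649 < 0, so the root lies in [-1.1875, -1.125]
f(-1.15625) = -0.1981 < 0, so the root lies in [-1.15625, -1.125]
f(-1.140625) = 0.0682 > 0, so the root lies in [-1.15625, -1.140625]

-1.140625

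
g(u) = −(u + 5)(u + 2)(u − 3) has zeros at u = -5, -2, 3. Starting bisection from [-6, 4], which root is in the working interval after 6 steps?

3

midpoint -1: g = 16 > 0 → [-1, 4]
midpoint 1.5: g = 34.125 > 0 → [1.5, 4]
midpoint 2.75: g = 9.203125 > 0 → [2.75, 4]
midpoint 3.375: g = -16.8809 < 0 → [2.75, 3.375]
midpoint 3.0625: g = -2.551 < 0 → [2.75, 3.0625]
midpoint 2.90625: g = 3.6366 > 0 → [2.90625, 3.0625]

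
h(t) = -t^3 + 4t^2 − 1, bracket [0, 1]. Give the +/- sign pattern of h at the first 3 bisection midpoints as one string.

-++

h(0.5) = -0.125 < 0, so the root lies in [0.5, 1]
h(0.75) = 0.828125 > 0, so the root lies in [0.5, 0.75]
h(0.625) = 0.318359 > 0, so the root lies in [0.5, 0.625]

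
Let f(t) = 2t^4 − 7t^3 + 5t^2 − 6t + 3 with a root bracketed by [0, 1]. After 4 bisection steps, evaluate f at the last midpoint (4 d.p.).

f(0.5) = 0.5 > 0, so the root lies in [0.5, 1]
f(0.75) = -1.007812 < 0, so the root lies in [0.5, 0.75]
f(0.625) = -0.200684 < 0, so the root lies in [0.5, 0.625]
f(0.5625) = 0.1614 > 0, so the root lies in [0.5625, 0.625]

0.1614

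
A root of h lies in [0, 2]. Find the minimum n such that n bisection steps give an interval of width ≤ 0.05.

6

Width after n steps is 2/2^n. Need 2^n ≥ 2/0.05 = 40.
2^5 = 32 < 40 ≤ 2^6 = 64, so n = 6.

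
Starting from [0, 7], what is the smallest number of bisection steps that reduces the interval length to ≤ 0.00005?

Width after n steps is 7/2^n. Need 2^n ≥ 7/0.00005 = 140000.
2^17 = 131072 < 140000 ≤ 2^18 = 262144, so n = 18.

18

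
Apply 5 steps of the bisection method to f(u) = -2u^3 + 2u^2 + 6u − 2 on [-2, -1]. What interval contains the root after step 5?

u = -1.5 gives f = 0.25, positive; keep [-1.5, -1]
u = -1.25 gives f = -2.46875, negative; keep [-1.5, -1.25]
u = -1.375 gives f = -1.269531, negative; keep [-1.5, -1.375]
u = -1.4375 gives f = -0.5513, negative; keep [-1.5, -1.4375]
u = -1.46875 gives f = -0.1612, negative; keep [-1.5, -1.46875]

[-1.5, -1.46875]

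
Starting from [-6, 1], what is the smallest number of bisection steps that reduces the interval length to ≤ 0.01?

10

Width after n steps is 7/2^n. Need 2^n ≥ 7/0.01 = 700.
2^9 = 512 < 700 ≤ 2^10 = 1024, so n = 10.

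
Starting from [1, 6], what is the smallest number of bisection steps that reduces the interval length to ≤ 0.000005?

20

Width after n steps is 5/2^n. Need 2^n ≥ 5/0.000005 = 1000000.
2^19 = 524288 < 1000000 ≤ 2^20 = 1048576, so n = 20.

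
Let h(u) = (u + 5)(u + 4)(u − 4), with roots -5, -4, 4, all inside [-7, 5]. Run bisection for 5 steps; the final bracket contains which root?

4

midpoint -1: h = -60 < 0 → [-1, 5]
midpoint 2: h = -84 < 0 → [2, 5]
midpoint 3.5: h = -31.875 < 0 → [3.5, 5]
midpoint 4.25: h = 19.0781 > 0 → [3.5, 4.25]
midpoint 3.875: h = -8.7363 < 0 → [3.875, 4.25]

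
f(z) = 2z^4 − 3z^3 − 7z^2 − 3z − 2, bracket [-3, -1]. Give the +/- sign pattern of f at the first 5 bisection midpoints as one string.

m = -2, f(m) = 32 (+); new bracket [-2, -1]
m = -1.5, f(m) = 7 (+); new bracket [-1.5, -1]
m = -1.25, f(m) = 1.554688 (+); new bracket [-1.25, -1]
m = -1.125, f(m) = -0.0093 (−); new bracket [-1.25, -1.125]
m = -1.1875, f(m) = 0.6922 (+); new bracket [-1.1875, -1.125]

+++-+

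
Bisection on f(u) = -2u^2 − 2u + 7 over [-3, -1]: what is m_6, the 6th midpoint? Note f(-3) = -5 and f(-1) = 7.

-2.40625

f(-2) = 3 > 0, so the root lies in [-3, -2]
f(-2.5) = -0.5 < 0, so the root lies in [-2.5, -2]
f(-2.25) = 1.375 > 0, so the root lies in [-2.5, -2.25]
f(-2.375) = 0.4688 > 0, so the root lies in [-2.5, -2.375]
f(-2.4375) = -0.0078 < 0, so the root lies in [-2.4375, -2.375]
f(-2.40625) = 0.2324 > 0, so the root lies in [-2.4375, -2.40625]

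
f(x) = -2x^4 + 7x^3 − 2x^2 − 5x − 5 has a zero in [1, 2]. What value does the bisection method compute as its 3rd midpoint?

f(1.5) = -3.5 < 0, so the root lies in [1.5, 2]
f(1.75) = -1.117188 < 0, so the root lies in [1.75, 2]
f(1.875) = 0.01709 > 0, so the root lies in [1.75, 1.875]

1.875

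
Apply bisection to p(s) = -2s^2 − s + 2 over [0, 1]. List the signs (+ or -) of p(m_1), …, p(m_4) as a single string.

p(0.5) = 1 > 0, so the root lies in [0.5, 1]
p(0.75) = 0.125 > 0, so the root lies in [0.75, 1]
p(0.875) = -0.40625 < 0, so the root lies in [0.75, 0.875]
p(0.8125) = -0.1328 < 0, so the root lies in [0.75, 0.8125]

++--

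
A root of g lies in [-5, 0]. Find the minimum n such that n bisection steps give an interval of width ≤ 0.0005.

14

Width after n steps is 5/2^n. Need 2^n ≥ 5/0.0005 = 10000.
2^13 = 8192 < 10000 ≤ 2^14 = 16384, so n = 14.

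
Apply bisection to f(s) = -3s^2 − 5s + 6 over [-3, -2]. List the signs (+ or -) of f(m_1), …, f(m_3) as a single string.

-++

midpoint -2.5: f = -0.25 < 0 → [-2.5, -2]
midpoint -2.25: f = 2.0625 > 0 → [-2.5, -2.25]
midpoint -2.375: f = 0.953125 > 0 → [-2.5, -2.375]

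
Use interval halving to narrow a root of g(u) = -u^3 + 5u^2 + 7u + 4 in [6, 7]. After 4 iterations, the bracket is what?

[6.1875, 6.25]

m = 6.5, g(m) = -13.875 (−); new bracket [6, 6.5]
m = 6.25, g(m) = -1.078125 (−); new bracket [6, 6.25]
m = 6.125, g(m) = 4.669922 (+); new bracket [6.125, 6.25]
m = 6.1875, g(m) = 1.8489 (+); new bracket [6.1875, 6.25]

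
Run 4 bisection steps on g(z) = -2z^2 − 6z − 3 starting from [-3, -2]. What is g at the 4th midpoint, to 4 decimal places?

midpoint -2.5: g = -0.5 < 0 → [-2.5, -2]
midpoint -2.25: g = 0.375 > 0 → [-2.5, -2.25]
midpoint -2.375: g = -0.03125 < 0 → [-2.375, -2.25]
midpoint -2.3125: g = 0.1797 > 0 → [-2.375, -2.3125]

0.1797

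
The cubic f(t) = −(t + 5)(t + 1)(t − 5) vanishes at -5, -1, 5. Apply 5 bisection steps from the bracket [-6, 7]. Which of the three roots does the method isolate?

t = 0.5 gives f = 37.125, positive; keep [0.5, 7]
t = 3.75 gives f = 51.953125, positive; keep [3.75, 7]
t = 5.375 gives f = -24.802734, negative; keep [3.75, 5.375]
t = 4.5625 gives f = 23.2712, positive; keep [4.5625, 5.375]
t = 4.96875 gives f = 1.8594, positive; keep [4.96875, 5.375]

5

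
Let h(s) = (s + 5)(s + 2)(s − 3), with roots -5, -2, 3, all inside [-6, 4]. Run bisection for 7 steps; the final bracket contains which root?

3

midpoint -1: h = -16 < 0 → [-1, 4]
midpoint 1.5: h = -34.125 < 0 → [1.5, 4]
midpoint 2.75: h = -9.203125 < 0 → [2.75, 4]
midpoint 3.375: h = 16.8809 > 0 → [2.75, 3.375]
midpoint 3.0625: h = 2.551 > 0 → [2.75, 3.0625]
midpoint 2.90625: h = -3.6366 < 0 → [2.90625, 3.0625]
midpoint 2.984375: h = -0.6218 < 0 → [2.984375, 3.0625]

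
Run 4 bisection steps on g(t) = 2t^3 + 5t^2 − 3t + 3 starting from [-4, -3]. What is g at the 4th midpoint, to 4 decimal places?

-1.4077

t = -3.5 gives g = -11, negative; keep [-3.5, -3]
t = -3.25 gives g = -3.09375, negative; keep [-3.25, -3]
t = -3.125 gives g = 0.167969, positive; keep [-3.25, -3.125]
t = -3.1875 gives g = -1.4077, negative; keep [-3.1875, -3.125]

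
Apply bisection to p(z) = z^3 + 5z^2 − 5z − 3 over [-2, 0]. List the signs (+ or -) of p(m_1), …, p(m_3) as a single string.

++-

midpoint -1: p = 6 > 0 → [-1, 0]
midpoint -0.5: p = 0.625 > 0 → [-0.5, 0]
midpoint -0.25: p = -1.453125 < 0 → [-0.5, -0.25]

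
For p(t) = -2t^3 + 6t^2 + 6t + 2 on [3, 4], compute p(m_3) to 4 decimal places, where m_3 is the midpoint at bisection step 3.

-1.0273

m = 3.5, p(m) = 10.75 (+); new bracket [3.5, 4]
m = 3.75, p(m) = 3.40625 (+); new bracket [3.75, 4]
m = 3.875, p(m) = -1.027344 (−); new bracket [3.75, 3.875]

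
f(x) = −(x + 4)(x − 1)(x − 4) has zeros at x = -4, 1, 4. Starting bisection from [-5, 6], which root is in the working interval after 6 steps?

midpoint 0.5: f = -7.875 < 0 → [-5, 0.5]
midpoint -2.25: f = -35.546875 < 0 → [-5, -2.25]
midpoint -3.625: f = -13.224609 < 0 → [-5, -3.625]
midpoint -4.3125: f = 13.8 > 0 → [-4.3125, -3.625]
midpoint -3.96875: f = -1.2373 < 0 → [-4.3125, -3.96875]
midpoint -4.140625: f = 5.8849 > 0 → [-4.140625, -3.96875]

-4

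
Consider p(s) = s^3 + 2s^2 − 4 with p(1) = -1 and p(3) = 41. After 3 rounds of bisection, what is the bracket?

[1, 1.25]

midpoint 2: p = 12 > 0 → [1, 2]
midpoint 1.5: p = 3.875 > 0 → [1, 1.5]
midpoint 1.25: p = 1.078125 > 0 → [1, 1.25]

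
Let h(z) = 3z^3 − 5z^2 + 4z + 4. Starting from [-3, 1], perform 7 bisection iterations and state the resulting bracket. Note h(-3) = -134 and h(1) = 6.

m = -1, h(m) = -8 (−); new bracket [-1, 1]
m = 0, h(m) = 4 (+); new bracket [-1, 0]
m = -0.5, h(m) = 0.375 (+); new bracket [-1, -0.5]
m = -0.75, h(m) = -3.0781 (−); new bracket [-0.75, -0.5]
m = -0.625, h(m) = -1.1855 (−); new bracket [-0.625, -0.5]
m = -0.5625, h(m) = -0.366 (−); new bracket [-0.5625, -0.5]
m = -0.53125, h(m) = 0.0141 (+); new bracket [-0.5625, -0.53125]

[-0.5625, -0.53125]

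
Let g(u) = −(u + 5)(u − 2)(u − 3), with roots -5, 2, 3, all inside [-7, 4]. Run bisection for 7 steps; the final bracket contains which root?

midpoint -1.5: g = -55.125 < 0 → [-7, -1.5]
midpoint -4.25: g = -33.984375 < 0 → [-7, -4.25]
midpoint -5.625: g = 41.103516 > 0 → [-5.625, -4.25]
midpoint -4.9375: g = -3.4417 < 0 → [-5.625, -4.9375]
midpoint -5.28125: g = 16.9588 > 0 → [-5.28125, -4.9375]
midpoint -5.109375: g = 6.3058 > 0 → [-5.109375, -4.9375]
midpoint -5.0234375: g = 1.3208 > 0 → [-5.0234375, -4.9375]

-5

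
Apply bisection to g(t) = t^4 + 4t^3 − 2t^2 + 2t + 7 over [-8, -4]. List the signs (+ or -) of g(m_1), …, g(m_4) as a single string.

m = -6, g(m) = 355 (+); new bracket [-6, -4]
m = -5, g(m) = 72 (+); new bracket [-5, -4]
m = -4.5, g(m) = 3.0625 (+); new bracket [-4.5, -4]
m = -4.25, g(m) = -18.4336 (−); new bracket [-4.5, -4.25]

+++-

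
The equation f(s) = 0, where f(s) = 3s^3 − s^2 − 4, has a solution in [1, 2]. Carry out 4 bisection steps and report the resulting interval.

m = 1.5, f(m) = 3.875 (+); new bracket [1, 1.5]
m = 1.25, f(m) = 0.296875 (+); new bracket [1, 1.25]
m = 1.125, f(m) = -0.994141 (−); new bracket [1.125, 1.25]
m = 1.1875, f(m) = -0.3865 (−); new bracket [1.1875, 1.25]

[1.1875, 1.25]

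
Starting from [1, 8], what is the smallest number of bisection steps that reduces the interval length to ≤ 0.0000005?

Width after n steps is 7/2^n. Need 2^n ≥ 7/0.0000005 = 14000000.
2^23 = 8388608 < 14000000 ≤ 2^24 = 16777216, so n = 24.

24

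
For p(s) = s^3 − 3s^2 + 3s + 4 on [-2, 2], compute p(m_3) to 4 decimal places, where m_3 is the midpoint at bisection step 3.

1.6250

s = 0 gives p = 4, positive; keep [-2, 0]
s = -1 gives p = -3, negative; keep [-1, 0]
s = -0.5 gives p = 1.625, positive; keep [-1, -0.5]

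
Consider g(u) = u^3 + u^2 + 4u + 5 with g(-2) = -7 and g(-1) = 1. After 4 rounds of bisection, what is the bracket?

u = -1.5 gives g = -2.125, negative; keep [-1.5, -1]
u = -1.25 gives g = -0.390625, negative; keep [-1.25, -1]
u = -1.125 gives g = 0.341797, positive; keep [-1.25, -1.125]
u = -1.1875 gives g = -0.0144, negative; keep [-1.1875, -1.125]

[-1.1875, -1.125]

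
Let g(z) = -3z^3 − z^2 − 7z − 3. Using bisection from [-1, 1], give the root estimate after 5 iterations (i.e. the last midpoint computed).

-0.4375

z = 0 gives g = -3, negative; keep [-1, 0]
z = -0.5 gives g = 0.625, positive; keep [-0.5, 0]
z = -0.25 gives g = -1.265625, negative; keep [-0.5, -0.25]
z = -0.375 gives g = -0.3574, negative; keep [-0.5, -0.375]
z = -0.4375 gives g = 0.1223, positive; keep [-0.4375, -0.375]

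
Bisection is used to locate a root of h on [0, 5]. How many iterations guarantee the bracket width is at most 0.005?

10

Width after n steps is 5/2^n. Need 2^n ≥ 5/0.005 = 1000.
2^9 = 512 < 1000 ≤ 2^10 = 1024, so n = 10.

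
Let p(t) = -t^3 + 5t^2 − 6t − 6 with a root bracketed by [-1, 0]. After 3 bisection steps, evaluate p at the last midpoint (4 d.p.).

-0.0527

m = -0.5, p(m) = -1.625 (−); new bracket [-1, -0.5]
m = -0.75, p(m) = 1.734375 (+); new bracket [-0.75, -0.5]
m = -0.625, p(m) = -0.052734 (−); new bracket [-0.75, -0.625]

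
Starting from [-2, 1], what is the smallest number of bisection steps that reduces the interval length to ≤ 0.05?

6

Width after n steps is 3/2^n. Need 2^n ≥ 3/0.05 = 60.
2^5 = 32 < 60 ≤ 2^6 = 64, so n = 6.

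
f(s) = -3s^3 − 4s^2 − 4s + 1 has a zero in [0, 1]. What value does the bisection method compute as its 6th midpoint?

0.203125

f(0.5) = -2.375 < 0, so the root lies in [0, 0.5]
f(0.25) = -0.296875 < 0, so the root lies in [0, 0.25]
f(0.125) = 0.431641 > 0, so the root lies in [0.125, 0.25]
f(0.1875) = 0.0896 > 0, so the root lies in [0.1875, 0.25]
f(0.21875) = -0.0978 < 0, so the root lies in [0.1875, 0.21875]
f(0.203125) = -0.0027 < 0, so the root lies in [0.1875, 0.203125]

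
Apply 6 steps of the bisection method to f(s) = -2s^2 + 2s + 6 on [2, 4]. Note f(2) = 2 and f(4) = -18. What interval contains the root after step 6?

m = 3, f(m) = -6 (−); new bracket [2, 3]
m = 2.5, f(m) = -1.5 (−); new bracket [2, 2.5]
m = 2.25, f(m) = 0.375 (+); new bracket [2.25, 2.5]
m = 2.375, f(m) = -0.5312 (−); new bracket [2.25, 2.375]
m = 2.3125, f(m) = -0.0703 (−); new bracket [2.25, 2.3125]
m = 2.28125, f(m) = 0.1543 (+); new bracket [2.28125, 2.3125]

[2.28125, 2.3125]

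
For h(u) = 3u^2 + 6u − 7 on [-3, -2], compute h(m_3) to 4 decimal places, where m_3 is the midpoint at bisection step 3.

m = -2.5, h(m) = -3.25 (−); new bracket [-3, -2.5]
m = -2.75, h(m) = -0.8125 (−); new bracket [-3, -2.75]
m = -2.875, h(m) = 0.546875 (+); new bracket [-2.875, -2.75]

0.5469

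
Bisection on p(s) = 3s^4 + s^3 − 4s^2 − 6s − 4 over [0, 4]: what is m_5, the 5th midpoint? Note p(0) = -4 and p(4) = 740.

p(2) = 24 > 0, so the root lies in [0, 2]
p(1) = -10 < 0, so the root lies in [1, 2]
p(1.5) = -3.4375 < 0, so the root lies in [1.5, 2]
p(1.75) = 6.7461 > 0, so the root lies in [1.5, 1.75]
p(1.625) = 0.8972 > 0, so the root lies in [1.5, 1.625]

1.625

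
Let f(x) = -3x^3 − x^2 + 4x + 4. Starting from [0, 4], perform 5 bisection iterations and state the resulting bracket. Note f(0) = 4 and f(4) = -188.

[1.25, 1.375]

f(2) = -16 < 0, so the root lies in [0, 2]
f(1) = 4 > 0, so the root lies in [1, 2]
f(1.5) = -2.375 < 0, so the root lies in [1, 1.5]
f(1.25) = 1.5781 > 0, so the root lies in [1.25, 1.5]
f(1.375) = -0.1895 < 0, so the root lies in [1.25, 1.375]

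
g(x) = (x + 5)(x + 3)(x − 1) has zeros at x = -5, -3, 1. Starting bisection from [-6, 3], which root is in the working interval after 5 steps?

1

g(-1.5) = -13.125 < 0, so the root lies in [-1.5, 3]
g(0.75) = -5.390625 < 0, so the root lies in [0.75, 3]
g(1.875) = 29.326172 > 0, so the root lies in [0.75, 1.875]
g(1.3125) = 8.5071 > 0, so the root lies in [0.75, 1.3125]
g(1.03125) = 0.7598 > 0, so the root lies in [0.75, 1.03125]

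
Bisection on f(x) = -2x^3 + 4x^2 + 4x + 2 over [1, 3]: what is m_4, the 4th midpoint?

2.875

midpoint 2: f = 10 > 0 → [2, 3]
midpoint 2.5: f = 5.75 > 0 → [2.5, 3]
midpoint 2.75: f = 1.65625 > 0 → [2.75, 3]
midpoint 2.875: f = -0.9648 < 0 → [2.75, 2.875]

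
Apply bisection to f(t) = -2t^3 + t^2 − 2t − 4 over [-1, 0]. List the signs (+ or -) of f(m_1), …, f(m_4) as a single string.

---+

t = -0.5 gives f = -2.5, negative; keep [-1, -0.5]
t = -0.75 gives f = -1.09375, negative; keep [-1, -0.75]
t = -0.875 gives f = -0.144531, negative; keep [-1, -0.875]
t = -0.9375 gives f = 0.4019, positive; keep [-0.9375, -0.875]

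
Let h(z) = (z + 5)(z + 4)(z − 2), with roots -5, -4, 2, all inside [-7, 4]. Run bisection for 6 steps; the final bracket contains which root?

midpoint -1.5: h = -30.625 < 0 → [-1.5, 4]
midpoint 1.25: h = -24.609375 < 0 → [1.25, 4]
midpoint 2.625: h = 31.572266 > 0 → [1.25, 2.625]
midpoint 1.9375: h = -2.5745 < 0 → [1.9375, 2.625]
midpoint 2.28125: h = 12.8631 > 0 → [1.9375, 2.28125]
midpoint 2.109375: h = 4.7506 > 0 → [1.9375, 2.109375]

2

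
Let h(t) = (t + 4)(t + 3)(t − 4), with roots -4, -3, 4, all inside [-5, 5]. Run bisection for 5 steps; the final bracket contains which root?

4

midpoint 0: h = -48 < 0 → [0, 5]
midpoint 2.5: h = -53.625 < 0 → [2.5, 5]
midpoint 3.75: h = -13.078125 < 0 → [3.75, 5]
midpoint 4.375: h = 23.1621 > 0 → [3.75, 4.375]
midpoint 4.0625: h = 3.5588 > 0 → [3.75, 4.0625]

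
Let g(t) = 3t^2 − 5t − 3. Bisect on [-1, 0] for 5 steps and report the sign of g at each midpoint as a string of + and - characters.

g(-0.5) = 0.25 > 0, so the root lies in [-0.5, 0]
g(-0.25) = -1.5625 < 0, so the root lies in [-0.5, -0.25]
g(-0.375) = -0.703125 < 0, so the root lies in [-0.5, -0.375]
g(-0.4375) = -0.2383 < 0, so the root lies in [-0.5, -0.4375]
g(-0.46875) = 0.0029 > 0, so the root lies in [-0.46875, -0.4375]

+---+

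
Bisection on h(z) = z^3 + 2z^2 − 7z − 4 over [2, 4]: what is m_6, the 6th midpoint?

midpoint 3: h = 20 > 0 → [2, 3]
midpoint 2.5: h = 6.625 > 0 → [2, 2.5]
midpoint 2.25: h = 1.765625 > 0 → [2, 2.25]
midpoint 2.125: h = -0.248 < 0 → [2.125, 2.25]
midpoint 2.1875: h = 0.7253 > 0 → [2.125, 2.1875]
midpoint 2.15625: h = 0.2304 > 0 → [2.125, 2.15625]

2.15625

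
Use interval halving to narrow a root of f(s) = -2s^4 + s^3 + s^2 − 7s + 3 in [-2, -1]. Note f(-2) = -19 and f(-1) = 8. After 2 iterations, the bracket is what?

[-1.75, -1.5]

s = -1.5 gives f = 2.25, positive; keep [-2, -1.5]
s = -1.75 gives f = -5.804688, negative; keep [-1.75, -1.5]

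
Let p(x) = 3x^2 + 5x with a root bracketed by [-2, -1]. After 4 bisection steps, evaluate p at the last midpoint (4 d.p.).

x = -1.5 gives p = -0.75, negative; keep [-2, -1.5]
x = -1.75 gives p = 0.4375, positive; keep [-1.75, -1.5]
x = -1.625 gives p = -0.203125, negative; keep [-1.75, -1.625]
x = -1.6875 gives p = 0.1055, positive; keep [-1.6875, -1.625]

0.1055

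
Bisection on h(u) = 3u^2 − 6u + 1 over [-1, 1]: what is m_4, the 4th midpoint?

m = 0, h(m) = 1 (+); new bracket [0, 1]
m = 0.5, h(m) = -1.25 (−); new bracket [0, 0.5]
m = 0.25, h(m) = -0.3125 (−); new bracket [0, 0.25]
m = 0.125, h(m) = 0.2969 (+); new bracket [0.125, 0.25]

0.125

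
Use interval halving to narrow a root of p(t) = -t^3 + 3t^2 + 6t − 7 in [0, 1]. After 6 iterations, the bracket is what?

t = 0.5 gives p = -3.375, negative; keep [0.5, 1]
t = 0.75 gives p = -1.234375, negative; keep [0.75, 1]
t = 0.875 gives p = -0.123047, negative; keep [0.875, 1]
t = 0.9375 gives p = 0.4377, positive; keep [0.875, 0.9375]
t = 0.90625 gives p = 0.1571, positive; keep [0.875, 0.90625]
t = 0.890625 gives p = 0.0169, positive; keep [0.875, 0.890625]

[0.875, 0.890625]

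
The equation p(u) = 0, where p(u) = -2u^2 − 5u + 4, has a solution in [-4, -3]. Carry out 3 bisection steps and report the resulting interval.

m = -3.5, p(m) = -3 (−); new bracket [-3.5, -3]
m = -3.25, p(m) = -0.875 (−); new bracket [-3.25, -3]
m = -3.125, p(m) = 0.09375 (+); new bracket [-3.25, -3.125]

[-3.25, -3.125]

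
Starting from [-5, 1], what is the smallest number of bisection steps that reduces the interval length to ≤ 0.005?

Width after n steps is 6/2^n. Need 2^n ≥ 6/0.005 = 1200.
2^10 = 1024 < 1200 ≤ 2^11 = 2048, so n = 11.

11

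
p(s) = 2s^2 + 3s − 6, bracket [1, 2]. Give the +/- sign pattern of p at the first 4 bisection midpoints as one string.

++-+

midpoint 1.5: p = 3 > 0 → [1, 1.5]
midpoint 1.25: p = 0.875 > 0 → [1, 1.25]
midpoint 1.125: p = -0.09375 < 0 → [1.125, 1.25]
midpoint 1.1875: p = 0.3828 > 0 → [1.125, 1.1875]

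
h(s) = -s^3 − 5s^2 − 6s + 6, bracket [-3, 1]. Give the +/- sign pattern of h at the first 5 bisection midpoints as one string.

h(-1) = 8 > 0, so the root lies in [-1, 1]
h(0) = 6 > 0, so the root lies in [0, 1]
h(0.5) = 1.625 > 0, so the root lies in [0.5, 1]
h(0.75) = -1.7344 < 0, so the root lies in [0.5, 0.75]
h(0.625) = 0.0527 > 0, so the root lies in [0.625, 0.75]

+++-+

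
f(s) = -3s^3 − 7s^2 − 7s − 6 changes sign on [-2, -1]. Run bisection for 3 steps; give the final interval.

[-1.75, -1.625]

m = -1.5, f(m) = -1.125 (−); new bracket [-2, -1.5]
m = -1.75, f(m) = 0.890625 (+); new bracket [-1.75, -1.5]
m = -1.625, f(m) = -0.236328 (−); new bracket [-1.75, -1.625]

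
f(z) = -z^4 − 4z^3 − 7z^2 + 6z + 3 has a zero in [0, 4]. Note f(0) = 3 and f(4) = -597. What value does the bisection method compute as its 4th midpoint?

0.75

m = 2, f(m) = -61 (−); new bracket [0, 2]
m = 1, f(m) = -3 (−); new bracket [0, 1]
m = 0.5, f(m) = 3.6875 (+); new bracket [0.5, 1]
m = 0.75, f(m) = 1.5586 (+); new bracket [0.75, 1]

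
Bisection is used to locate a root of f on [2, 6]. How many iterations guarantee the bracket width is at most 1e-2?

9

Width after n steps is 4/2^n. Need 2^n ≥ 4/1e-2 = 400.
2^8 = 256 < 400 ≤ 2^9 = 512, so n = 9.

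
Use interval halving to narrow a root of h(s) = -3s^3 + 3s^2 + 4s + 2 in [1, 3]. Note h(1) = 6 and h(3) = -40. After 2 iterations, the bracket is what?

h(2) = -2 < 0, so the root lies in [1, 2]
h(1.5) = 4.625 > 0, so the root lies in [1.5, 2]

[1.5, 2]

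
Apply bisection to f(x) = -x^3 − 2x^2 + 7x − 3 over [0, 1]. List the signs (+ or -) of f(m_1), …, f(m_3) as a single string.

m = 0.5, f(m) = -0.125 (−); new bracket [0.5, 1]
m = 0.75, f(m) = 0.703125 (+); new bracket [0.5, 0.75]
m = 0.625, f(m) = 0.349609 (+); new bracket [0.5, 0.625]

-++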